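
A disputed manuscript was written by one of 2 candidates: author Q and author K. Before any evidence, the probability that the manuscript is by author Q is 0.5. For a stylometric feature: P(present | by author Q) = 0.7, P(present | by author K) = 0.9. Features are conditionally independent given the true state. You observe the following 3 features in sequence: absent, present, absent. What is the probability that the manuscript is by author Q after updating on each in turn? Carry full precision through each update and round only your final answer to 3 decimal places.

0.875

Apply Bayes' rule sequentially, carrying P(author Q) forward.
After 'absent': P(author Q) = 0.3·0.5000 / (0.3·0.5000 + 0.1·0.5000) ≈ 0.7500
After 'present': P(author Q) = 0.7·0.7500 / (0.7·0.7500 + 0.9·0.2500) ≈ 0.7000
After 'absent': P(author Q) = 0.3·0.7000 / (0.3·0.7000 + 0.1·0.3000) ≈ 0.8750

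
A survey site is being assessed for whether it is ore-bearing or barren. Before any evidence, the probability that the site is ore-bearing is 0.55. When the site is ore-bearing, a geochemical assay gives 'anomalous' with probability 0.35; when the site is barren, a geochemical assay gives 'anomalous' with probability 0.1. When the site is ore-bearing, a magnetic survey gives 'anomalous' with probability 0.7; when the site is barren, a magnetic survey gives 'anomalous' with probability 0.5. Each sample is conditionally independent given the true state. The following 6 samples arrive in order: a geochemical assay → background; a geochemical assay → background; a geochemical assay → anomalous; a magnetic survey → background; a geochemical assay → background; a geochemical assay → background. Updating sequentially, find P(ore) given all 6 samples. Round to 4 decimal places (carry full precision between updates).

0.4112

Apply Bayes' rule sequentially, carrying P(ore) forward.
After a geochemical assay='background': P(ore) = 0.65·0.5500 / (0.65·0.5500 + 0.9·0.4500) ≈ 0.4689
After a geochemical assay='background': P(ore) = 0.65·0.4689 / (0.65·0.4689 + 0.9·0.5311) ≈ 0.3893
After a geochemical assay='anomalous': P(ore) = 0.35·0.3893 / (0.35·0.3893 + 0.1·0.6107) ≈ 0.6905
After a magnetic survey='background': P(ore) = 0.3·0.6905 / (0.3·0.6905 + 0.5·0.3095) ≈ 0.5724
After a geochemical assay='background': P(ore) = 0.65·0.5724 / (0.65·0.5724 + 0.9·0.4276) ≈ 0.4916
After a geochemical assay='background': P(ore) = 0.65·0.4916 / (0.65·0.4916 + 0.9·0.5084) ≈ 0.4112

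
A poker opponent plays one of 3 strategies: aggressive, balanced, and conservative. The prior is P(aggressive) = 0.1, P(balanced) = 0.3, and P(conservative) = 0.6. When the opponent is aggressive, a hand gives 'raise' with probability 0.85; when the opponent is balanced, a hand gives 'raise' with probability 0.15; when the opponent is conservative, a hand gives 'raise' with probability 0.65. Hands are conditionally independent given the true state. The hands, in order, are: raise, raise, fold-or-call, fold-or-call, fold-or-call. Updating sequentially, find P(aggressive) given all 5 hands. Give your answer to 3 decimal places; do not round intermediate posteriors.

0.016

After 'raise': normaliser = 0.85·0.1000 + 0.15·0.3000 + 0.65·0.6000; P(aggressive) ≈ 0.1635, P(balanced) ≈ 0.0865, P(conservative) ≈ 0.7500
After 'raise': normaliser = 0.85·0.1635 + 0.15·0.0865 + 0.65·0.7500; P(aggressive) ≈ 0.2173, P(balanced) ≈ 0.0203, P(conservative) ≈ 0.7624
After 'fold-or-call': normaliser = 0.15·0.2173 + 0.85·0.0203 + 0.35·0.7624; P(aggressive) ≈ 0.1029, P(balanced) ≈ 0.0545, P(conservative) ≈ 0.8426
After 'fold-or-call': normaliser = 0.15·0.1029 + 0.85·0.0545 + 0.35·0.8426; P(aggressive) ≈ 0.0433, P(balanced) ≈ 0.1299, P(conservative) ≈ 0.8269
After 'fold-or-call': normaliser = 0.15·0.0433 + 0.85·0.1299 + 0.35·0.8269; P(aggressive) ≈ 0.0160, P(balanced) ≈ 0.2717, P(conservative) ≈ 0.7123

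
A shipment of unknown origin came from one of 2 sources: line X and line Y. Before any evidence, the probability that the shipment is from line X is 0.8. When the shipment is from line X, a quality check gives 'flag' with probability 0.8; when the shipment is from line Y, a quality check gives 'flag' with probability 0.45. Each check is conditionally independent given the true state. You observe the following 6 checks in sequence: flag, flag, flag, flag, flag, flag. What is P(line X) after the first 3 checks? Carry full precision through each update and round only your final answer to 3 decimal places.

Each posterior becomes the prior for the next update.
After 'flag': P(line X) = 0.8·0.8000 / (0.8·0.8000 + 0.45·0.2000) ≈ 0.8767
After 'flag': P(line X) = 0.8·0.8767 / (0.8·0.8767 + 0.45·0.1233) ≈ 0.9267
After 'flag': P(line X) = 0.8·0.9267 / (0.8·0.9267 + 0.45·0.0733) ≈ 0.9574

0.957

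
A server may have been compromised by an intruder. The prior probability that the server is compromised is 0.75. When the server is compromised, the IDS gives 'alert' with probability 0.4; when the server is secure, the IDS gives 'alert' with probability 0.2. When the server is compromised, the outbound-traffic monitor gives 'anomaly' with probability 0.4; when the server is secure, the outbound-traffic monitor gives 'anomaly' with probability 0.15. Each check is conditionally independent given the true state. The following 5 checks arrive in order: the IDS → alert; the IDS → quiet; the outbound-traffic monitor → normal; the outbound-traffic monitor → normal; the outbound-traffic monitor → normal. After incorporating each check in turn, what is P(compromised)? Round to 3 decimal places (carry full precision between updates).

0.613

After the IDS='alert': P(compromised) = 0.4·0.7500 / (0.4·0.7500 + 0.2·0.2500) ≈ 0.8571
After the IDS='quiet': P(compromised) = 0.6·0.8571 / (0.6·0.8571 + 0.8·0.1429) ≈ 0.8182
After the outbound-traffic monitor='normal': P(compromised) = 0.6·0.8182 / (0.6·0.8182 + 0.85·0.1818) ≈ 0.7606
After the outbound-traffic monitor='normal': P(compromised) = 0.6·0.7606 / (0.6·0.7606 + 0.85·0.2394) ≈ 0.6916
After the outbound-traffic monitor='normal': P(compromised) = 0.6·0.6916 / (0.6·0.6916 + 0.85·0.3084) ≈ 0.6128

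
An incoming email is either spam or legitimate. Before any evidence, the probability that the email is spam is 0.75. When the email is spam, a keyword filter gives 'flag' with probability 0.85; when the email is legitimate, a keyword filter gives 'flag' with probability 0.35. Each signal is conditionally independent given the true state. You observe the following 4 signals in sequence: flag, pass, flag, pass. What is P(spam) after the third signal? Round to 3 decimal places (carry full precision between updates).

0.803

After 'flag': P(spam) = 0.85·0.7500 / (0.85·0.7500 + 0.35·0.2500) ≈ 0.8793
After 'pass': P(spam) = 0.15·0.8793 / (0.15·0.8793 + 0.65·0.1207) ≈ 0.6270
After 'flag': P(spam) = 0.85·0.6270 / (0.85·0.6270 + 0.35·0.3730) ≈ 0.8033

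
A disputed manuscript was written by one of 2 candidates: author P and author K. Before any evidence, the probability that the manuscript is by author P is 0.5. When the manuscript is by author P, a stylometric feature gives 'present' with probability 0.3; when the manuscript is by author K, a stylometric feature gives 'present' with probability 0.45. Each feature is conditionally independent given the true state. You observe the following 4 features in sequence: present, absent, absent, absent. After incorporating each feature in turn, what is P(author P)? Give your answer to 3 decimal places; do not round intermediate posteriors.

After 'present': P(author P) = 0.3·0.5000 / (0.3·0.5000 + 0.45·0.5000) ≈ 0.4000
After 'absent': P(author P) = 0.7·0.4000 / (0.7·0.4000 + 0.55·0.6000) ≈ 0.4590
After 'absent': P(author P) = 0.7·0.4590 / (0.7·0.4590 + 0.55·0.5410) ≈ 0.5192
After 'absent': P(author P) = 0.7·0.5192 / (0.7·0.5192 + 0.55·0.4808) ≈ 0.5788

0.579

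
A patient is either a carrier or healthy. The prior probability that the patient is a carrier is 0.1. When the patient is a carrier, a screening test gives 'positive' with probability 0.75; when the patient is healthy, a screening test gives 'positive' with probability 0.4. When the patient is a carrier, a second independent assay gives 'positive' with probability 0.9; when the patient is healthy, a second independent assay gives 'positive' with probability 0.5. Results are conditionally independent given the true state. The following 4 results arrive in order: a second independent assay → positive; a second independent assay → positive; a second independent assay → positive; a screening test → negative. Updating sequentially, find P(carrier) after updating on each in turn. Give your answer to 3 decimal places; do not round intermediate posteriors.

Each posterior becomes the prior for the next update.
After a second independent assay='positive': P(carrier) = 0.9·0.1000 / (0.9·0.1000 + 0.5·0.9000) ≈ 0.1667
After a second independent assay='positive': P(carrier) = 0.9·0.1667 / (0.9·0.1667 + 0.5·0.8333) ≈ 0.2647
After a second independent assay='positive': P(carrier) = 0.9·0.2647 / (0.9·0.2647 + 0.5·0.7353) ≈ 0.3932
After a screening test='negative': P(carrier) = 0.25·0.3932 / (0.25·0.3932 + 0.6·0.6068) ≈ 0.2126

0.213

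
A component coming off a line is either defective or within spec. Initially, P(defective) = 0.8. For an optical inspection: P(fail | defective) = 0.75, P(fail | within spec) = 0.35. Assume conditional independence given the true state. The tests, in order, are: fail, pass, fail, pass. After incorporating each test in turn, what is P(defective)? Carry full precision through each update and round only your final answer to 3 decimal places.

Each posterior becomes the prior for the next update.
After 'fail': P(defective) = 0.75·0.8000 / (0.75·0.8000 + 0.35·0.2000) ≈ 0.8955
After 'pass': P(defective) = 0.25·0.8955 / (0.25·0.8955 + 0.65·0.1045) ≈ 0.7673
After 'fail': P(defective) = 0.75·0.7673 / (0.75·0.7673 + 0.35·0.2327) ≈ 0.8760
After 'pass': P(defective) = 0.25·0.8760 / (0.25·0.8760 + 0.65·0.1240) ≈ 0.7310

0.731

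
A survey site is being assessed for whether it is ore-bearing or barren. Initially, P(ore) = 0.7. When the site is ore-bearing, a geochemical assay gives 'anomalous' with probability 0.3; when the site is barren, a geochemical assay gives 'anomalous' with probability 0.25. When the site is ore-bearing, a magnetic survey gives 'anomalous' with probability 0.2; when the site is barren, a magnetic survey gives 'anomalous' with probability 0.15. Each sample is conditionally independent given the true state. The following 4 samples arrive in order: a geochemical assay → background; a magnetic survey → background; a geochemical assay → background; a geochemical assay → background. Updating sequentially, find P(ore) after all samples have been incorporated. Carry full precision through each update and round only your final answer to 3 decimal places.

After a geochemical assay='background': P(ore) = 0.7·0.7000 / (0.7·0.7000 + 0.75·0.3000) ≈ 0.6853
After a magnetic survey='background': P(ore) = 0.8·0.6853 / (0.8·0.6853 + 0.85·0.3147) ≈ 0.6721
After a geochemical assay='background': P(ore) = 0.7·0.6721 / (0.7·0.6721 + 0.75·0.3279) ≈ 0.6567
After a geochemical assay='background': P(ore) = 0.7·0.6567 / (0.7·0.6567 + 0.75·0.3433) ≈ 0.6410

0.641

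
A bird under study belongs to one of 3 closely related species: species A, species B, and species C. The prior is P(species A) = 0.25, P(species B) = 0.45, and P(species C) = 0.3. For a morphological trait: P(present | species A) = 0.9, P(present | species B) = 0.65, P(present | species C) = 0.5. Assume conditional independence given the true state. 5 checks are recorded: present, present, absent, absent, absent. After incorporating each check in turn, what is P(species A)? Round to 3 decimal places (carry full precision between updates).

0.011

Each posterior becomes the prior for the next update.
After 'present': normaliser = 0.9·0.2500 + 0.65·0.4500 + 0.5·0.3000; P(species A) ≈ 0.3371, P(species B) ≈ 0.4382, P(species C) ≈ 0.2247
After 'present': normaliser = 0.9·0.3371 + 0.65·0.4382 + 0.5·0.2247; P(species A) ≈ 0.4330, P(species B) ≈ 0.4066, P(species C) ≈ 0.1604
After 'absent': normaliser = 0.1·0.4330 + 0.35·0.4066 + 0.5·0.1604; P(species A) ≈ 0.1629, P(species B) ≈ 0.5354, P(species C) ≈ 0.3017
After 'absent': normaliser = 0.1·0.1629 + 0.35·0.5354 + 0.5·0.3017; P(species A) ≈ 0.0460, P(species B) ≈ 0.5285, P(species C) ≈ 0.4255
After 'absent': normaliser = 0.1·0.0460 + 0.35·0.5285 + 0.5·0.4255; P(species A) ≈ 0.0114, P(species B) ≈ 0.4598, P(species C) ≈ 0.5288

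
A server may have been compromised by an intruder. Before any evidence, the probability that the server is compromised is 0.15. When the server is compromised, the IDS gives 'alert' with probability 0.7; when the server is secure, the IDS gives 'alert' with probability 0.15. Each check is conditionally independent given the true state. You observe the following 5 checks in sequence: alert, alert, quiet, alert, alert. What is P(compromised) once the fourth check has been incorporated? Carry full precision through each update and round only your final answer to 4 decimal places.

Apply Bayes' rule sequentially, carrying P(compromised) forward.
After 'alert': P(compromised) = 0.7·0.1500 / (0.7·0.1500 + 0.15·0.8500) ≈ 0.4516
After 'alert': P(compromised) = 0.7·0.4516 / (0.7·0.4516 + 0.15·0.5484) ≈ 0.7935
After 'quiet': P(compromised) = 0.3·0.7935 / (0.3·0.7935 + 0.85·0.2065) ≈ 0.5756
After 'alert': P(compromised) = 0.7·0.5756 / (0.7·0.5756 + 0.15·0.4244) ≈ 0.8636

0.8636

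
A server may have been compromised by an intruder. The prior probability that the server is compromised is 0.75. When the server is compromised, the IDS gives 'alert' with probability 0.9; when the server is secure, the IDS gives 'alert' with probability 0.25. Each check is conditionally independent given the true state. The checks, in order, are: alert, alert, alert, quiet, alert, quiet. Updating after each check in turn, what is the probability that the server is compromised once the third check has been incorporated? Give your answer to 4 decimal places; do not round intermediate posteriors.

0.9929

After 'alert': P(compromised) = 0.9·0.7500 / (0.9·0.7500 + 0.25·0.2500) ≈ 0.9153
After 'alert': P(compromised) = 0.9·0.9153 / (0.9·0.9153 + 0.25·0.0847) ≈ 0.9749
After 'alert': P(compromised) = 0.9·0.9749 / (0.9·0.9749 + 0.25·0.0251) ≈ 0.9929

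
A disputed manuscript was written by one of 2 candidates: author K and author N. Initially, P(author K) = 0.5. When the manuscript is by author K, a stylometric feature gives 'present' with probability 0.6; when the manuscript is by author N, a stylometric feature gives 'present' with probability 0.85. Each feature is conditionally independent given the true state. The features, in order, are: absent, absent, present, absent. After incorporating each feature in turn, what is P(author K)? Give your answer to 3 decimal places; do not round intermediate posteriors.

After 'absent': P(author K) = 0.4·0.5000 / (0.4·0.5000 + 0.15·0.5000) ≈ 0.7273
After 'absent': P(author K) = 0.4·0.7273 / (0.4·0.7273 + 0.15·0.2727) ≈ 0.8767
After 'present': P(author K) = 0.6·0.8767 / (0.6·0.8767 + 0.85·0.1233) ≈ 0.8339
After 'absent': P(author K) = 0.4·0.8339 / (0.4·0.8339 + 0.15·0.1661) ≈ 0.9305

0.930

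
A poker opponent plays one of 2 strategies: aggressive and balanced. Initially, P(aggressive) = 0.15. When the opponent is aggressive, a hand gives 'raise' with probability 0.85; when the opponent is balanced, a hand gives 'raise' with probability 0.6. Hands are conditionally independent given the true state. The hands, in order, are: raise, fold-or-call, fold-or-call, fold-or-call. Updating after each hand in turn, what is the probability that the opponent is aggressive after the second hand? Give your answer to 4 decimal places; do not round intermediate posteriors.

After 'raise': P(aggressive) = 0.85·0.1500 / (0.85·0.1500 + 0.6·0.8500) ≈ 0.2000
After 'fold-or-call': P(aggressive) = 0.15·0.2000 / (0.15·0.2000 + 0.4·0.8000) ≈ 0.0857

0.0857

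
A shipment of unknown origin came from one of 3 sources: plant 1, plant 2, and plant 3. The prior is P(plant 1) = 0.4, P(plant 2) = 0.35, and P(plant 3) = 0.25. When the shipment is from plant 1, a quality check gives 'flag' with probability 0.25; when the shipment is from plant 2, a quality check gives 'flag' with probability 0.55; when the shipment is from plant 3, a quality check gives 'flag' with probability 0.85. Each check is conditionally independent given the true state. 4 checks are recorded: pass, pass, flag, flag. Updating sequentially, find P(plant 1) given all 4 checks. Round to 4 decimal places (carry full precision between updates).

0.3554

After 'pass': normaliser = 0.75·0.4000 + 0.45·0.3500 + 0.15·0.2500; P(plant 1) ≈ 0.6061, P(plant 2) ≈ 0.3182, P(plant 3) ≈ 0.0758
After 'pass': normaliser = 0.75·0.6061 + 0.45·0.3182 + 0.15·0.0758; P(plant 1) ≈ 0.7463, P(plant 2) ≈ 0.2351, P(plant 3) ≈ 0.0187
After 'flag': normaliser = 0.25·0.7463 + 0.55·0.2351 + 0.85·0.0187; P(plant 1) ≈ 0.5624, P(plant 2) ≈ 0.3898, P(plant 3) ≈ 0.0478
After 'flag': normaliser = 0.25·0.5624 + 0.55·0.3898 + 0.85·0.0478; P(plant 1) ≈ 0.3554, P(plant 2) ≈ 0.5419, P(plant 3) ≈ 0.1027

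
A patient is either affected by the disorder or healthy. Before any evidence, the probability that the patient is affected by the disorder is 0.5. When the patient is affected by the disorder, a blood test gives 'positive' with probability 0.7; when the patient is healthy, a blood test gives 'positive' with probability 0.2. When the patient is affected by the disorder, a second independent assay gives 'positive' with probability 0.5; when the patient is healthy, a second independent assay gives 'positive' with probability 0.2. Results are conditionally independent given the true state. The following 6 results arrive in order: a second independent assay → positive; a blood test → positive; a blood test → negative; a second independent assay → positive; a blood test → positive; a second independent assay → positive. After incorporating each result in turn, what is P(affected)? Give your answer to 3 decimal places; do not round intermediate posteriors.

0.986

After a second independent assay='positive': P(affected) = 0.5·0.5000 / (0.5·0.5000 + 0.2·0.5000) ≈ 0.7143
After a blood test='positive': P(affected) = 0.7·0.7143 / (0.7·0.7143 + 0.2·0.2857) ≈ 0.8974
After a blood test='negative': P(affected) = 0.3·0.8974 / (0.3·0.8974 + 0.8·0.1026) ≈ 0.7664
After a second independent assay='positive': P(affected) = 0.5·0.7664 / (0.5·0.7664 + 0.2·0.2336) ≈ 0.8913
After a blood test='positive': P(affected) = 0.7·0.8913 / (0.7·0.8913 + 0.2·0.1087) ≈ 0.9663
After a second independent assay='positive': P(affected) = 0.5·0.9663 / (0.5·0.9663 + 0.2·0.0337) ≈ 0.9863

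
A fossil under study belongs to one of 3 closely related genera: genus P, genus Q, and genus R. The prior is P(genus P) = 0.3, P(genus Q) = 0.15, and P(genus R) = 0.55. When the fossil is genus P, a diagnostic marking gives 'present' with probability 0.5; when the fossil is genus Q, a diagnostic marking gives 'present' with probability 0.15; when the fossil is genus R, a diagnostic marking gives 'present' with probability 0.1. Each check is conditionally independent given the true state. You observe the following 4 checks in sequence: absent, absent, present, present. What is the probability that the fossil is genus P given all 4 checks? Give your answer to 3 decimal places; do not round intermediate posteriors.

After 'absent': normaliser = 0.5·0.3000 + 0.85·0.1500 + 0.9·0.5500; P(genus P) ≈ 0.1942, P(genus Q) ≈ 0.1650, P(genus R) ≈ 0.6408
After 'absent': normaliser = 0.5·0.1942 + 0.85·0.1650 + 0.9·0.6408; P(genus P) ≈ 0.1193, P(genus Q) ≈ 0.1723, P(genus R) ≈ 0.7084
After 'present': normaliser = 0.5·0.1193 + 0.15·0.1723 + 0.1·0.7084; P(genus P) ≈ 0.3815, P(genus Q) ≈ 0.1654, P(genus R) ≈ 0.4532
After 'present': normaliser = 0.5·0.3815 + 0.15·0.1654 + 0.1·0.4532; P(genus P) ≈ 0.7312, P(genus Q) ≈ 0.0951, P(genus R) ≈ 0.1737

0.731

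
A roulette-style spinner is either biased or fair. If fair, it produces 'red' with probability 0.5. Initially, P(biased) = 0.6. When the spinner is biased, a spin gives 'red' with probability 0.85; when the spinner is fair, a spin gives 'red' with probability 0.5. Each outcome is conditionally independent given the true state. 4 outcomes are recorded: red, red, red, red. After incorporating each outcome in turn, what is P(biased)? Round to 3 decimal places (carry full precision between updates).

After 'red': P(biased) = 0.85·0.6000 / (0.85·0.6000 + 0.5·0.4000) ≈ 0.7183
After 'red': P(biased) = 0.85·0.7183 / (0.85·0.7183 + 0.5·0.2817) ≈ 0.8126
After 'red': P(biased) = 0.85·0.8126 / (0.85·0.8126 + 0.5·0.1874) ≈ 0.8805
After 'red': P(biased) = 0.85·0.8805 / (0.85·0.8805 + 0.5·0.1195) ≈ 0.9261

0.926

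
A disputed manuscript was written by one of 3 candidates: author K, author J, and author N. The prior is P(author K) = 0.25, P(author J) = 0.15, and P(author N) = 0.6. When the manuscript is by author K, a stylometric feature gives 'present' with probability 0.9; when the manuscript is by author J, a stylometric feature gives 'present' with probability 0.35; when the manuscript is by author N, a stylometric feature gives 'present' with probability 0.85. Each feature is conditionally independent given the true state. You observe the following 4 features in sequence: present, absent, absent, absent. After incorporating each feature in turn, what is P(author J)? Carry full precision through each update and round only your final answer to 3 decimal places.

After 'present': normaliser = 0.9·0.2500 + 0.35·0.1500 + 0.85·0.6000; P(author K) ≈ 0.2857, P(author J) ≈ 0.0667, P(author N) ≈ 0.6476
After 'absent': normaliser = 0.1·0.2857 + 0.65·0.0667 + 0.15·0.6476; P(author K) ≈ 0.1690, P(author J) ≈ 0.2563, P(author N) ≈ 0.5746
After 'absent': normaliser = 0.1·0.1690 + 0.65·0.2563 + 0.15·0.5746; P(author K) ≈ 0.0627, P(author J) ≈ 0.6178, P(author N) ≈ 0.3196
After 'absent': normaliser = 0.1·0.0627 + 0.65·0.6178 + 0.15·0.3196; P(author K) ≈ 0.0137, P(author J) ≈ 0.8811, P(author N) ≈ 0.1052

0.881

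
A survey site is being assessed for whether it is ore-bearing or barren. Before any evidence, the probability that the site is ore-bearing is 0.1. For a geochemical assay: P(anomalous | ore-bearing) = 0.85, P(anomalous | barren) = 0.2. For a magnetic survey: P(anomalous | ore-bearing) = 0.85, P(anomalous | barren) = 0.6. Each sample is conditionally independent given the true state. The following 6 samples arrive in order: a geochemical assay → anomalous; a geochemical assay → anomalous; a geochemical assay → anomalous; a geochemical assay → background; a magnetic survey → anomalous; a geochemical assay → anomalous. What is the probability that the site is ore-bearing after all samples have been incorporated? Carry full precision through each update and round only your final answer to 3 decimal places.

After a geochemical assay='anomalous': P(ore) = 0.85·0.1000 / (0.85·0.1000 + 0.2·0.9000) ≈ 0.3208
After a geochemical assay='anomalous': P(ore) = 0.85·0.3208 / (0.85·0.3208 + 0.2·0.6792) ≈ 0.6674
After a geochemical assay='anomalous': P(ore) = 0.85·0.6674 / (0.85·0.6674 + 0.2·0.3326) ≈ 0.8951
After a geochemical assay='background': P(ore) = 0.15·0.8951 / (0.15·0.8951 + 0.8·0.1049) ≈ 0.6153
After a magnetic survey='anomalous': P(ore) = 0.85·0.6153 / (0.85·0.6153 + 0.6·0.3847) ≈ 0.6938
After a geochemical assay='anomalous': P(ore) = 0.85·0.6938 / (0.85·0.6938 + 0.2·0.3062) ≈ 0.9059

0.906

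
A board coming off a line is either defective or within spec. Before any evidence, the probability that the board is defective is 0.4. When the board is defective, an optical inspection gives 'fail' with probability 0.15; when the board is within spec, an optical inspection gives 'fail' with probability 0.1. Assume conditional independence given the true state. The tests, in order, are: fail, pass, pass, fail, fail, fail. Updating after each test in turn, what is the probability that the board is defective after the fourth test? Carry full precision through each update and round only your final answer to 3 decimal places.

0.572

After 'fail': P(defective) = 0.15·0.4000 / (0.15·0.4000 + 0.1·0.6000) ≈ 0.5000
After 'pass': P(defective) = 0.85·0.5000 / (0.85·0.5000 + 0.9·0.5000) ≈ 0.4857
After 'pass': P(defective) = 0.85·0.4857 / (0.85·0.4857 + 0.9·0.5143) ≈ 0.4715
After 'fail': P(defective) = 0.15·0.4715 / (0.15·0.4715 + 0.1·0.5285) ≈ 0.5723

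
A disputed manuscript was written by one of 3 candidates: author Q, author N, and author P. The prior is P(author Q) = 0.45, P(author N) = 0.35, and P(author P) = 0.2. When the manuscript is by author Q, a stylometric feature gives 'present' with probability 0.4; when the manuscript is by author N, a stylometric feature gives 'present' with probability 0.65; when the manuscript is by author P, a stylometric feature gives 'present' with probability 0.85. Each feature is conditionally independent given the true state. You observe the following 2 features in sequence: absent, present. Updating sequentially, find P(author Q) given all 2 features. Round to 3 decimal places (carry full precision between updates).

0.507

After 'absent': normaliser = 0.6·0.4500 + 0.35·0.3500 + 0.15·0.2000; P(author Q) ≈ 0.6391, P(author N) ≈ 0.2899, P(author P) ≈ 0.0710
After 'present': normaliser = 0.4·0.6391 + 0.65·0.2899 + 0.85·0.0710; P(author Q) ≈ 0.5067, P(author N) ≈ 0.3736, P(author P) ≈ 0.1196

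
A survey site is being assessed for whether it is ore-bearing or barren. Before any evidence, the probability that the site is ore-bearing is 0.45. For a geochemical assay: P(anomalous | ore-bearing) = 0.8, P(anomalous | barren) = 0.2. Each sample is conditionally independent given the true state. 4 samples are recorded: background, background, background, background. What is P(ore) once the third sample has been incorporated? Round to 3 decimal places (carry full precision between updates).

0.013

Each posterior becomes the prior for the next update.
After 'background': P(ore) = 0.2·0.4500 / (0.2·0.4500 + 0.8·0.5500) ≈ 0.1698
After 'background': P(ore) = 0.2·0.1698 / (0.2·0.1698 + 0.8·0.8302) ≈ 0.0486
After 'background': P(ore) = 0.2·0.0486 / (0.2·0.0486 + 0.8·0.9514) ≈ 0.0126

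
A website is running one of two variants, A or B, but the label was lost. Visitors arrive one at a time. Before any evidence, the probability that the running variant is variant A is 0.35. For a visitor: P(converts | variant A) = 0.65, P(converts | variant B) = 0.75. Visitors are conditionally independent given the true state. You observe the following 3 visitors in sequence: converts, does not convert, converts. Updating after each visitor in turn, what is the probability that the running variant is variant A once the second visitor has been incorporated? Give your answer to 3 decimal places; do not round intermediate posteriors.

0.395

Apply Bayes' rule sequentially, carrying P(A) forward.
After 'converts': P(A) = 0.65·0.3500 / (0.65·0.3500 + 0.75·0.6500) ≈ 0.3182
After 'does not convert': P(A) = 0.35·0.3182 / (0.35·0.3182 + 0.25·0.6818) ≈ 0.3952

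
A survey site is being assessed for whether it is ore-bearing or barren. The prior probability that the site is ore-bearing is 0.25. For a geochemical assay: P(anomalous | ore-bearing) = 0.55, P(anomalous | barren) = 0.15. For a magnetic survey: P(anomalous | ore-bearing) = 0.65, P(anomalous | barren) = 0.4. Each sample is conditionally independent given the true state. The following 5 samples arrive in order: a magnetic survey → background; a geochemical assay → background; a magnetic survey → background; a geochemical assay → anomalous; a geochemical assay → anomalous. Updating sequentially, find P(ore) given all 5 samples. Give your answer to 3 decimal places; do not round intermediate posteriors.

0.447

Each posterior becomes the prior for the next update.
After a magnetic survey='background': P(ore) = 0.35·0.2500 / (0.35·0.2500 + 0.6·0.7500) ≈ 0.1628
After a geochemical assay='background': P(ore) = 0.45·0.1628 / (0.45·0.1628 + 0.85·0.8372) ≈ 0.0933
After a magnetic survey='background': P(ore) = 0.35·0.0933 / (0.35·0.0933 + 0.6·0.9067) ≈ 0.0566
After a geochemical assay='anomalous': P(ore) = 0.55·0.0566 / (0.55·0.0566 + 0.15·0.9434) ≈ 0.1804
After a geochemical assay='anomalous': P(ore) = 0.55·0.1804 / (0.55·0.1804 + 0.15·0.8196) ≈ 0.4467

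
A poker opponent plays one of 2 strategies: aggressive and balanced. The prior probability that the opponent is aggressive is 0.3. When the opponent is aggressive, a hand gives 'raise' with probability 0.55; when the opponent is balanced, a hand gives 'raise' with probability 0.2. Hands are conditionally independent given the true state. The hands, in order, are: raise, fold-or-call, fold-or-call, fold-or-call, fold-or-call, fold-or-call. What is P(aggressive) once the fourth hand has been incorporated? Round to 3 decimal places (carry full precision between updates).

0.173

After 'raise': P(aggressive) = 0.55·0.3000 / (0.55·0.3000 + 0.2·0.7000) ≈ 0.5410
After 'fold-or-call': P(aggressive) = 0.45·0.5410 / (0.45·0.5410 + 0.8·0.4590) ≈ 0.3987
After 'fold-or-call': P(aggressive) = 0.45·0.3987 / (0.45·0.3987 + 0.8·0.6013) ≈ 0.2716
After 'fold-or-call': P(aggressive) = 0.45·0.2716 / (0.45·0.2716 + 0.8·0.7284) ≈ 0.1734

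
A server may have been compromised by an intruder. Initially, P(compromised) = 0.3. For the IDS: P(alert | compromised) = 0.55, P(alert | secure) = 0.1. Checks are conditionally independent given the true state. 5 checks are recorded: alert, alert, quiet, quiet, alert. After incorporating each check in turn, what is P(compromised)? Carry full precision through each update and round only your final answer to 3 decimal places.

After 'alert': P(compromised) = 0.55·0.3000 / (0.55·0.3000 + 0.1·0.7000) ≈ 0.7021
After 'alert': P(compromised) = 0.55·0.7021 / (0.55·0.7021 + 0.1·0.2979) ≈ 0.9284
After 'quiet': P(compromised) = 0.45·0.9284 / (0.45·0.9284 + 0.9·0.0716) ≈ 0.8663
After 'quiet': P(compromised) = 0.45·0.8663 / (0.45·0.8663 + 0.9·0.1337) ≈ 0.7642
After 'alert': P(compromised) = 0.55·0.7642 / (0.55·0.7642 + 0.1·0.2358) ≈ 0.9469

0.947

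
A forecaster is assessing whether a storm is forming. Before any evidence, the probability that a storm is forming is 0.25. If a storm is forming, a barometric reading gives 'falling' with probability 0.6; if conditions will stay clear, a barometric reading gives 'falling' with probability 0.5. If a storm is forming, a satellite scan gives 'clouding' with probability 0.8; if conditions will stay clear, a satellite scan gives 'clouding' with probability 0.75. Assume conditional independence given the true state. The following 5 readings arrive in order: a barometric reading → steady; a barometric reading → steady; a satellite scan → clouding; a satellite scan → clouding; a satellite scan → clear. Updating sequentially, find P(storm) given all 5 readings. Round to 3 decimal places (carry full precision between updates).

After a barometric reading='steady': P(storm) = 0.4·0.2500 / (0.4·0.2500 + 0.5·0.7500) ≈ 0.2105
After a barometric reading='steady': P(storm) = 0.4·0.2105 / (0.4·0.2105 + 0.5·0.7895) ≈ 0.1758
After a satellite scan='clouding': P(storm) = 0.8·0.1758 / (0.8·0.1758 + 0.75·0.8242) ≈ 0.1854
After a satellite scan='clouding': P(storm) = 0.8·0.1854 / (0.8·0.1854 + 0.75·0.8146) ≈ 0.1953
After a satellite scan='clear': P(storm) = 0.2·0.1953 / (0.2·0.1953 + 0.25·0.8047) ≈ 0.1626

0.163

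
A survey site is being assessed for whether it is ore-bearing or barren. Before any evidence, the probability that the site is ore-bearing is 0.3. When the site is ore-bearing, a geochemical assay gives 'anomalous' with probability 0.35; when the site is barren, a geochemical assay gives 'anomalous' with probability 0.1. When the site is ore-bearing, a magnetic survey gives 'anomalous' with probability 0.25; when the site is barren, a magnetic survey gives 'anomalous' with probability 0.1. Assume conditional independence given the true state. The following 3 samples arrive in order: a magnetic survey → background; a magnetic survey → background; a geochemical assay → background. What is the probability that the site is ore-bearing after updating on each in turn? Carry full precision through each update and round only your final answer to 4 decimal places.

Each posterior becomes the prior for the next update.
After a magnetic survey='background': P(ore) = 0.75·0.3000 / (0.75·0.3000 + 0.9·0.7000) ≈ 0.2632
After a magnetic survey='background': P(ore) = 0.75·0.2632 / (0.75·0.2632 + 0.9·0.7368) ≈ 0.2294
After a geochemical assay='background': P(ore) = 0.65·0.2294 / (0.65·0.2294 + 0.9·0.7706) ≈ 0.1769

0.1769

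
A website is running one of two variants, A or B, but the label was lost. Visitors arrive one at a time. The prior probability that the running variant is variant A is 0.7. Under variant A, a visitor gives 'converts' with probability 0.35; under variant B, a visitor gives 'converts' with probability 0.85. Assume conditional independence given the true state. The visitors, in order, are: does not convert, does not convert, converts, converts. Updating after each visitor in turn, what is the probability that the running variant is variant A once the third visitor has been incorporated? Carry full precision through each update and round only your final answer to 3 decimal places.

0.947

Apply Bayes' rule sequentially, carrying P(A) forward.
After 'does not convert': P(A) = 0.65·0.7000 / (0.65·0.7000 + 0.15·0.3000) ≈ 0.9100
After 'does not convert': P(A) = 0.65·0.9100 / (0.65·0.9100 + 0.15·0.0900) ≈ 0.9777
After 'converts': P(A) = 0.35·0.9777 / (0.35·0.9777 + 0.85·0.0223) ≈ 0.9475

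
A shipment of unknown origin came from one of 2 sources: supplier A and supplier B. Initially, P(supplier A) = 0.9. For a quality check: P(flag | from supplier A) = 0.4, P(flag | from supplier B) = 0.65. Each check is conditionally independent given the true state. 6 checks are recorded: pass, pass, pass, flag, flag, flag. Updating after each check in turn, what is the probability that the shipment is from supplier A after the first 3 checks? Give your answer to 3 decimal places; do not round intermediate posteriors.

0.978

After 'pass': P(supplier A) = 0.6·0.9000 / (0.6·0.9000 + 0.35·0.1000) ≈ 0.9391
After 'pass': P(supplier A) = 0.6·0.9391 / (0.6·0.9391 + 0.35·0.0609) ≈ 0.9636
After 'pass': P(supplier A) = 0.6·0.9636 / (0.6·0.9636 + 0.35·0.0364) ≈ 0.9784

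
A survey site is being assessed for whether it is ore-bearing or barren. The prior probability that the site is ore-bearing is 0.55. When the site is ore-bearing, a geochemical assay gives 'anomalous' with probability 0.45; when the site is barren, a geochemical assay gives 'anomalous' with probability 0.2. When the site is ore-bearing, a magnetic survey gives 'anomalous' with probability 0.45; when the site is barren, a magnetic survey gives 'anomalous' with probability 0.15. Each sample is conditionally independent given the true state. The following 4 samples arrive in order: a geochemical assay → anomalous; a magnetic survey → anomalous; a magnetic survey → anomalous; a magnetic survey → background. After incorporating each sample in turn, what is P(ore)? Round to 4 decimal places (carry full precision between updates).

0.9412

Each posterior becomes the prior for the next update.
After a geochemical assay='anomalous': P(ore) = 0.45·0.5500 / (0.45·0.5500 + 0.2·0.4500) ≈ 0.7333
After a magnetic survey='anomalous': P(ore) = 0.45·0.7333 / (0.45·0.7333 + 0.15·0.2667) ≈ 0.8919
After a magnetic survey='anomalous': P(ore) = 0.45·0.8919 / (0.45·0.8919 + 0.15·0.1081) ≈ 0.9612
After a magnetic survey='background': P(ore) = 0.55·0.9612 / (0.55·0.9612 + 0.85·0.0388) ≈ 0.9412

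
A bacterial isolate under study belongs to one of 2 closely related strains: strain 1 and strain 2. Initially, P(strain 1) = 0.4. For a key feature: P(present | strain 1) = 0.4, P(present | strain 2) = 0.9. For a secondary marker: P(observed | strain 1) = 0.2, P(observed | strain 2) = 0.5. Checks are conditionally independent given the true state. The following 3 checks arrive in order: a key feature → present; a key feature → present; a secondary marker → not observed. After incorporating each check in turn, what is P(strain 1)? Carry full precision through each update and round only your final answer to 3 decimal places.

After a key feature='present': P(strain 1) = 0.4·0.4000 / (0.4·0.4000 + 0.9·0.6000) ≈ 0.2286
After a key feature='present': P(strain 1) = 0.4·0.2286 / (0.4·0.2286 + 0.9·0.7714) ≈ 0.1164
After a secondary marker='not observed': P(strain 1) = 0.8·0.1164 / (0.8·0.1164 + 0.5·0.8836) ≈ 0.1740

0.174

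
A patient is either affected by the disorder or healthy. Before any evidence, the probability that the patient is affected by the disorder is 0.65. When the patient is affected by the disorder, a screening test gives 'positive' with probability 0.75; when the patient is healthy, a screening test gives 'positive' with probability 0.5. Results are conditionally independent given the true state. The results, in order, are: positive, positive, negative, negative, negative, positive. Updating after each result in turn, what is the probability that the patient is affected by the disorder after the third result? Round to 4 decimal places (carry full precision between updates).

0.6763

After 'positive': P(affected) = 0.75·0.6500 / (0.75·0.6500 + 0.5·0.3500) ≈ 0.7358
After 'positive': P(affected) = 0.75·0.7358 / (0.75·0.7358 + 0.5·0.2642) ≈ 0.8069
After 'negative': P(affected) = 0.25·0.8069 / (0.25·0.8069 + 0.5·0.1931) ≈ 0.6763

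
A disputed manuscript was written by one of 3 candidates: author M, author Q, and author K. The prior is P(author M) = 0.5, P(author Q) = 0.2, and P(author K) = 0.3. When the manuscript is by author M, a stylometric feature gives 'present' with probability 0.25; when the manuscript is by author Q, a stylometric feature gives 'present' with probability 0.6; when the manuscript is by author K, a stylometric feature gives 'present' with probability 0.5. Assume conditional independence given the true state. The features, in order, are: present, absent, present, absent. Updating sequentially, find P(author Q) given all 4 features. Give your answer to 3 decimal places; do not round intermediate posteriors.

After 'present': normaliser = 0.25·0.5000 + 0.6·0.2000 + 0.5·0.3000; P(author M) ≈ 0.3165, P(author Q) ≈ 0.3038, P(author K) ≈ 0.3797
After 'absent': normaliser = 0.75·0.3165 + 0.4·0.3038 + 0.5·0.3797; P(author M) ≈ 0.4325, P(author Q) ≈ 0.2215, P(author K) ≈ 0.3460
After 'present': normaliser = 0.25·0.4325 + 0.6·0.2215 + 0.5·0.3460; P(author M) ≈ 0.2612, P(author Q) ≈ 0.3209, P(author K) ≈ 0.4179
After 'absent': normaliser = 0.75·0.2612 + 0.4·0.3209 + 0.5·0.4179; P(author M) ≈ 0.3674, P(author Q) ≈ 0.2408, P(author K) ≈ 0.3919

0.241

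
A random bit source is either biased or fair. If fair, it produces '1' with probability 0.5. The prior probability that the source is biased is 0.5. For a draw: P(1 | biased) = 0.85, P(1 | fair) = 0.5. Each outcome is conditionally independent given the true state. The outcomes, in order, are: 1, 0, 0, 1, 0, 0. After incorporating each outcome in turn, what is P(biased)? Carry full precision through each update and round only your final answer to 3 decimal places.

0.023

After '1': P(biased) = 0.85·0.5000 / (0.85·0.5000 + 0.5·0.5000) ≈ 0.6296
After '0': P(biased) = 0.15·0.6296 / (0.15·0.6296 + 0.5·0.3704) ≈ 0.3377
After '0': P(biased) = 0.15·0.3377 / (0.15·0.3377 + 0.5·0.6623) ≈ 0.1327
After '1': P(biased) = 0.85·0.1327 / (0.85·0.1327 + 0.5·0.8673) ≈ 0.2064
After '0': P(biased) = 0.15·0.2064 / (0.15·0.2064 + 0.5·0.7936) ≈ 0.0724
After '0': P(biased) = 0.15·0.0724 / (0.15·0.0724 + 0.5·0.9276) ≈ 0.0229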